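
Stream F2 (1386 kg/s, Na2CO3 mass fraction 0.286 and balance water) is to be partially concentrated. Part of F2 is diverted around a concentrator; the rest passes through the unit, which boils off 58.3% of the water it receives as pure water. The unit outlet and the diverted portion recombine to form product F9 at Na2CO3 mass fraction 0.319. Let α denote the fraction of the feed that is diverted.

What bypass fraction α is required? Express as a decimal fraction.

All 1386×0.286 = 396.4 kg/s of Na2CO3 reaches F9, so F9 = 396.4/0.319 = 1242.6 kg/s and vapour = 143.38 kg/s.
The evaporator receives (1−α)·1386 of feed at 0.714 water and removes 0.583 of that water:
0.583×0.714×(1−α)×1386 = 143.38
(1−α) = 143.38/576.94 = 0.2485;  α = 0.7515.

0.751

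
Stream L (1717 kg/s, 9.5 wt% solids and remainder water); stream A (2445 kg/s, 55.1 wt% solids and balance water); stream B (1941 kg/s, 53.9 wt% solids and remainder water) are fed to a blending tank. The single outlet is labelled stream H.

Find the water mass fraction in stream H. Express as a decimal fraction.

0.581

Total flow out = 1717 + 2445 + 1941 = 6103 kg/s.
water in = 1717×0.905 + 2445×0.449 + 1941×0.461 = 3546.5 kg/s.
water mass fraction in H = 3546.5/6103 = 0.581.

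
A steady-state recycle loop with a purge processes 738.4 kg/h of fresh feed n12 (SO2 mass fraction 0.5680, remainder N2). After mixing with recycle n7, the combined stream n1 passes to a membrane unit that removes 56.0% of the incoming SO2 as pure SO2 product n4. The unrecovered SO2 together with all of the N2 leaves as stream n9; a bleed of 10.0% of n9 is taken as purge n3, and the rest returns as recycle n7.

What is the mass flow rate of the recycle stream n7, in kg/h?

N2 enters only via n12 and leaves only via the purge: 738.4×0.432 = 0.100×(N2 in n9), and the membrane unit passes all N2, so N2 in n1 = N2 in n9 = 3189.9 kg/h.
SO2 in n1: m_A = 738.4×0.568 + (1−0.100)·(1−0.560)·m_A, so m_A = 419.41/0.6040 = 694.39 kg/h.
n9 = (1−0.560)×694.39 + 3189.9 = 3495.4 kg/h.
Recycle n7 = (1−0.100)×3495.4 = 3145.9 kg/h.

3146 kg/h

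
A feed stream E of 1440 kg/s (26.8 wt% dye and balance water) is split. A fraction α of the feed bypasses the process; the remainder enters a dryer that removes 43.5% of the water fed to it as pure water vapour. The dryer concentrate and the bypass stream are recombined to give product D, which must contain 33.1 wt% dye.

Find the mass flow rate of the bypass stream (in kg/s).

All 1440×0.268 = 385.92 kg/s of dye reaches D, so D = 385.92/0.331 = 1165.9 kg/s and vapour = 274.08 kg/s.
The evaporator receives (1−α)·1440 of feed at 0.732 water and removes 0.435 of that water:
0.435×0.732×(1−α)×1440 = 274.08
(1−α) = 274.08/458.52 = 0.5977;  α = 0.4023.
Bypass flow = 0.4023×1440 = 579.25 kg/s.

579.3 kg/s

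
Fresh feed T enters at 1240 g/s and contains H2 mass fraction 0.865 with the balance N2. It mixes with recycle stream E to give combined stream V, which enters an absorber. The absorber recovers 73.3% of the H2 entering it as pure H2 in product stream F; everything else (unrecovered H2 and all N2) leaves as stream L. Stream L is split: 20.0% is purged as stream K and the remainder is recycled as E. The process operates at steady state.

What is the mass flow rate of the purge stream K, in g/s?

N2 enters only via T and leaves only via the purge: 1240×0.135 = 0.200×(N2 in L), and the absorber passes all N2, so N2 in V = N2 in L = 837 g/s.
H2 in V: m_A = 1240×0.865 + (1−0.200)·(1−0.733)·m_A, so m_A = 1072.6/0.7864 = 1363.9 g/s.
L = (1−0.733)×1363.9 + 837 = 1201.2 g/s.
Purge K = 0.200×1201.2 = 240.23 g/s.

240.2 g/s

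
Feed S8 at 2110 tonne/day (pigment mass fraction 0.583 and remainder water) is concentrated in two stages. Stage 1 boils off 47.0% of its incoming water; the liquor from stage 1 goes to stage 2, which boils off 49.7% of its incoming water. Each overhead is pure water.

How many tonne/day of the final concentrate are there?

1465 tonne/day

water in feed = 2110×0.417 = 879.87 tonne/day.
After stage 1: water left = (1−0.470)×879.87 = 466.33; stream total = 1696.5 tonne/day.
After stage 2: water left = (1−0.497)×466.33 = 234.56; final concentrate = 1464.7 tonne/day.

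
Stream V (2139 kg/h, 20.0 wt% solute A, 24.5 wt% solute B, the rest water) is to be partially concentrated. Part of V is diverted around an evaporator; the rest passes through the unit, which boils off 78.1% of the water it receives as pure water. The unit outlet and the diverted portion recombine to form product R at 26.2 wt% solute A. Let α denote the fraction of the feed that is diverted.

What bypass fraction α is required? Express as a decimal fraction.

0.454

All 2139×0.200 = 427.8 kg/h of solute A reaches R, so R = 427.8/0.262 = 1632.8 kg/h and vapour = 506.18 kg/h.
The evaporator receives (1−α)·2139 of feed at 0.555 water and removes 0.781 of that water:
0.781×0.555×(1−α)×2139 = 506.18
(1−α) = 506.18/927.16 = 0.5459;  α = 0.4541.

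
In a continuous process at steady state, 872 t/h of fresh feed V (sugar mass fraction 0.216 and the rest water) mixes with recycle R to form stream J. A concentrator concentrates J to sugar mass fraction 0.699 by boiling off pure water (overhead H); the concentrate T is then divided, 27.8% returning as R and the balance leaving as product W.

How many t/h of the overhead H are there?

Overall sugar balance (none leaves overhead): sugar in fresh feed = sugar in product, i.e. 872×0.216 = (1−0.278)·T·0.699.
T = 188.35/(0.699×0.722) = 373.21 t/h.
Recycle R = 0.278×373.21 = 103.75 t/h.
Combined feed J = 872 + 103.75 = 975.75 t/h.
Overhead H = J − T = 975.75 − 373.21 = 602.54 t/h.

602.5 t/h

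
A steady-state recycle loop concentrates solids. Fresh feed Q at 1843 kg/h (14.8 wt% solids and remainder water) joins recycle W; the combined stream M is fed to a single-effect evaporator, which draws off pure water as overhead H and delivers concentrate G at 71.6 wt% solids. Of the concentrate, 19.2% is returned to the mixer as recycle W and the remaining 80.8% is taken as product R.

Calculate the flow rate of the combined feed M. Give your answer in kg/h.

Overall solids balance (none leaves overhead): solids in fresh feed = solids in product, i.e. 1843×0.148 = (1−0.192)·G·0.716.
G = 272.76/(0.716×0.808) = 471.48 kg/h.
Recycle W = 0.192×471.48 = 90.524 kg/h.
Combined feed M = 1843 + 90.524 = 1933.5 kg/h.

1934 kg/h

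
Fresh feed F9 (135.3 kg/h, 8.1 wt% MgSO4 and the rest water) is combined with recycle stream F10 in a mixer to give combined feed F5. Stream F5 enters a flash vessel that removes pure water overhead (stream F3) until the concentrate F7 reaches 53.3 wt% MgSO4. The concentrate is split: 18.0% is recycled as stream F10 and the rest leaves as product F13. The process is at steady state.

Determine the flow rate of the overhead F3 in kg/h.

114.7 kg/h

Overall MgSO4 balance (none leaves overhead): MgSO4 in fresh feed = MgSO4 in product, i.e. 135.3×0.081 = (1−0.180)·F7·0.533.
F7 = 10.959/(0.533×0.820) = 25.075 kg/h.
Recycle F10 = 0.180×25.075 = 4.5135 kg/h.
Combined feed F5 = 135.3 + 4.5135 = 139.81 kg/h.
Overhead F3 = F5 − F7 = 139.81 − 25.075 = 114.74 kg/h.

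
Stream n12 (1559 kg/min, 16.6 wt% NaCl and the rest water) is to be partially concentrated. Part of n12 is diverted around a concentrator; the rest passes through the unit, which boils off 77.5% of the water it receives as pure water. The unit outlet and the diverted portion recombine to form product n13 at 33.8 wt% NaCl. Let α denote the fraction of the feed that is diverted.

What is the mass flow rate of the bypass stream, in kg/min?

331.6 kg/min

All 1559×0.166 = 258.79 kg/min of NaCl reaches n13, so n13 = 258.79/0.338 = 765.66 kg/min and vapour = 793.34 kg/min.
The evaporator receives (1−α)·1559 of feed at 0.834 water and removes 0.775 of that water:
0.775×0.834×(1−α)×1559 = 793.34
(1−α) = 793.34/1007.7 = 0.7873;  α = 0.2127.
Bypass flow = 0.2127×1559 = 331.59 kg/min.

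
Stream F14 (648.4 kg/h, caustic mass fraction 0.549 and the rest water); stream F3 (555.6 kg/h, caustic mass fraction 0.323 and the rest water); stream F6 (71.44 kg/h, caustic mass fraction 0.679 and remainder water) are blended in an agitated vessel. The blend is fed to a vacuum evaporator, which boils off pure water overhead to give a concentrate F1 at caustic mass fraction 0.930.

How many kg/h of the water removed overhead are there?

caustic entering = 648.4×0.549 + 555.6×0.323 + 71.44×0.679 = 583.94 kg/h.
All caustic reports to F1, so F1 = 583.94/0.930 = 627.89 kg/h.
Total feed = 1275.4 kg/h; overhead = 1275.4 − 627.89 = 647.55 kg/h.

647.5 kg/h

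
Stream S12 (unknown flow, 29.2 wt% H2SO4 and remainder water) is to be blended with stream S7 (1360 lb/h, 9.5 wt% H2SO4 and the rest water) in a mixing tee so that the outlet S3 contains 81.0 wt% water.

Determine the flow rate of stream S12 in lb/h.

1267 lb/h

Let S12 be the unknown flow. Total out = 1360 + S12.
water balance: 1230.8 + 0.708·S12 = 0.810·(1360 + S12)
(0.708 − 0.810)·S12 = 0.810×1360 − 1230.8 = -129.2
S12 = -129.2 / -0.102 = 1266.7 lb/h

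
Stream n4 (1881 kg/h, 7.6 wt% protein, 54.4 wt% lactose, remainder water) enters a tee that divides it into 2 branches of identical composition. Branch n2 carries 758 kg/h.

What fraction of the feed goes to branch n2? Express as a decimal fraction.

0.403

Fraction to n2 = 758/1881 = 0.4030.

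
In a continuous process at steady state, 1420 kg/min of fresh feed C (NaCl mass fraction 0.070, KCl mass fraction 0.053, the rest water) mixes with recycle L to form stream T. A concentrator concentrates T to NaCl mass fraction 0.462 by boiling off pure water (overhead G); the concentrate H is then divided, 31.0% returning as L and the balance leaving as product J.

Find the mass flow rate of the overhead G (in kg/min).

1205 kg/min

Overall NaCl balance (none leaves overhead): NaCl in fresh feed = NaCl in product, i.e. 1420×0.070 = (1−0.310)·H·0.462.
H = 99.4/(0.462×0.690) = 311.81 kg/min.
Recycle L = 0.310×311.81 = 96.662 kg/min.
Combined feed T = 1420 + 96.662 = 1516.7 kg/min.
Overhead G = T − H = 1516.7 − 311.81 = 1204.8 kg/min.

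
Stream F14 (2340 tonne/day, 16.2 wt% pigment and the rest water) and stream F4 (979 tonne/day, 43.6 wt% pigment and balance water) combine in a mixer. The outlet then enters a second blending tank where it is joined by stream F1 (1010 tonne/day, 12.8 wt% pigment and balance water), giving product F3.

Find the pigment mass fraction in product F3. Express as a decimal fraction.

0.216

Overall, product flow = 4329 tonne/day.
pigment in = 2340×0.162 + 979×0.436 + 1010×0.128 = 935.2 tonne/day.
pigment fraction in F3 = 0.216.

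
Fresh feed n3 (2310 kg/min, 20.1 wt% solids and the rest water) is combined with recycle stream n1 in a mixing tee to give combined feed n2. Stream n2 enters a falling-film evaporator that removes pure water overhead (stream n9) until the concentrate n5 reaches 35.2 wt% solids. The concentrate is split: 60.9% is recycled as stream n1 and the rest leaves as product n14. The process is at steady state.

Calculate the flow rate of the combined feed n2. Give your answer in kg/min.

4364 kg/min

Overall solids balance (none leaves overhead): solids in fresh feed = solids in product, i.e. 2310×0.201 = (1−0.609)·n5·0.352.
n5 = 464.31/(0.352×0.391) = 3373.6 kg/min.
Recycle n1 = 0.609×3373.6 = 2054.5 kg/min.
Combined feed n2 = 2310 + 2054.5 = 4364.5 kg/min.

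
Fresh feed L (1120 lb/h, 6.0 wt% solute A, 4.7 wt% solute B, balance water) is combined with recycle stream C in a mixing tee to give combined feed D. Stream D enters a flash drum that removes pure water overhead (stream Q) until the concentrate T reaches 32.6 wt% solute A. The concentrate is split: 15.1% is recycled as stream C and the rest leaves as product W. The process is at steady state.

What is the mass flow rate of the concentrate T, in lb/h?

Overall solute A balance (none leaves overhead): solute A in fresh feed = solute A in product, i.e. 1120×0.060 = (1−0.151)·T·0.326.
T = 67.2/(0.326×0.849) = 242.8 lb/h.

242.8 lb/h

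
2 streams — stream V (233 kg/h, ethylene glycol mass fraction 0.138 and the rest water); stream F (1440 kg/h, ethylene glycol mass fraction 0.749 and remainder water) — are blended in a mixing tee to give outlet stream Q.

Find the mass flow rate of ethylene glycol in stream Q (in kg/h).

ethylene glycol out = ethylene glycol in = 233×0.138 + 1440×0.749 = 1110.7 kg/h.

1111 kg/h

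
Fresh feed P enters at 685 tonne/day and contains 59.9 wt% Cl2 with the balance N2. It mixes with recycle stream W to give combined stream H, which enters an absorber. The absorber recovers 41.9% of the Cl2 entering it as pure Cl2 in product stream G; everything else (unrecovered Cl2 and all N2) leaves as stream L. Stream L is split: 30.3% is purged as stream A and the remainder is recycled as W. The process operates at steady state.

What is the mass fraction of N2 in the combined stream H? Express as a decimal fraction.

0.568

N2 enters only via P and leaves only via the purge: 685×0.401 = 0.303×(N2 in L), and the absorber passes all N2, so N2 in H = N2 in L = 906.55 tonne/day.
Cl2 in H: m_A = 685×0.599 + (1−0.303)·(1−0.419)·m_A, so m_A = 410.31/0.5950 = 689.56 tonne/day.
H = 689.56 + 906.55 = 1596.1 tonne/day.
N2 fraction in H = 906.55/1596.1 = 0.568.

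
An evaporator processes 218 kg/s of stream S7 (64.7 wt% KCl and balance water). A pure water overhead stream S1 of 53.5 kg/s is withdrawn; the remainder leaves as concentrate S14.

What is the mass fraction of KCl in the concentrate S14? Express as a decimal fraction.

0.857

KCl is not removed: 218×0.647 = 141.05 kg/s of KCl enters S14.
Concentrate = 218 − 53.5 = 164.5 kg/s.
Mass fraction = 141.05/164.5 = 0.857.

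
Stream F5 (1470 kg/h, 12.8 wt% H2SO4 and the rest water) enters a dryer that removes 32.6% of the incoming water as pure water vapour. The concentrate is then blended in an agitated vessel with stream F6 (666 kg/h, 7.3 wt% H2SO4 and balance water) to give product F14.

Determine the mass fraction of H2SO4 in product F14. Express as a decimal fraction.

Vapour removed = 0.326×0.872×1470 = 417.88 kg/h; concentrate = 1052.1 kg/h.
H2SO4 reaching the mixer = 188.16 (from concentrate) + 666×0.073 = 236.78 kg/h.
Product flow = 1052.1 + 666 = 1718.1 kg/h; H2SO4 fraction = 0.138.

0.138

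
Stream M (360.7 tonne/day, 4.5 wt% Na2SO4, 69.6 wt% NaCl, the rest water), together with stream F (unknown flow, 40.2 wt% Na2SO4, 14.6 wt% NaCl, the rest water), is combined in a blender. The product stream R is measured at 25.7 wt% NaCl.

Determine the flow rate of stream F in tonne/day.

1427 tonne/day

Let F be the unknown flow. Total out = 360.7 + F.
NaCl balance: 251.05 + 0.146·F = 0.257·(360.7 + F)
(0.146 − 0.257)·F = 0.257×360.7 − 251.05 = -158.35
F = -158.35 / -0.111 = 1426.6 tonne/day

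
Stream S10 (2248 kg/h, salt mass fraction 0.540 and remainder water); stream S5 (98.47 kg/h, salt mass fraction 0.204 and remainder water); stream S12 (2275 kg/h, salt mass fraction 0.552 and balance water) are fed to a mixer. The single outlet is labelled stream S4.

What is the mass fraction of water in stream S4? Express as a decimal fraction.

Total flow out = 2248 + 98.47 + 2275 = 4621.5 kg/h.
water in = 2248×0.460 + 98.47×0.796 + 2275×0.448 = 2131.7 kg/h.
water mass fraction in S4 = 2131.7/4621.5 = 0.461.

0.461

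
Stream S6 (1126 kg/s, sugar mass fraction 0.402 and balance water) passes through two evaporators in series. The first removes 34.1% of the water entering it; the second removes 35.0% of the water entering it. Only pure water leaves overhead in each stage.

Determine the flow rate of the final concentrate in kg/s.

water in feed = 1126×0.598 = 673.35 kg/s.
After stage 1: water left = (1−0.341)×673.35 = 443.74; stream total = 896.39 kg/s.
After stage 2: water left = (1−0.350)×443.74 = 288.43; final concentrate = 741.08 kg/s.

741.1 kg/s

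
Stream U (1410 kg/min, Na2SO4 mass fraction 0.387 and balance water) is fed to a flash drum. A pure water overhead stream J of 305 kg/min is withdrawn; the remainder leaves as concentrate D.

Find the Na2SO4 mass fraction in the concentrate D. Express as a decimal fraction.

Na2SO4 is not removed: 1410×0.387 = 545.67 kg/min of Na2SO4 enters D.
Concentrate = 1410 − 305 = 1105 kg/min.
Mass fraction = 545.67/1105 = 0.494.

0.494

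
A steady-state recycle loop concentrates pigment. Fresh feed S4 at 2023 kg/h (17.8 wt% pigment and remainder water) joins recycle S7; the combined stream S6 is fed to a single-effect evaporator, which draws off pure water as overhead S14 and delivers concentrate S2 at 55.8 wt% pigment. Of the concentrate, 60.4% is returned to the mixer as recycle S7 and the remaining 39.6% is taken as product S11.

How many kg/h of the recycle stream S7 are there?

984.3 kg/h

Overall pigment balance (none leaves overhead): pigment in fresh feed = pigment in product, i.e. 2023×0.178 = (1−0.604)·S2·0.558.
S2 = 360.09/(0.558×0.396) = 1629.6 kg/h.
Recycle S7 = 0.604×1629.6 = 984.29 kg/h.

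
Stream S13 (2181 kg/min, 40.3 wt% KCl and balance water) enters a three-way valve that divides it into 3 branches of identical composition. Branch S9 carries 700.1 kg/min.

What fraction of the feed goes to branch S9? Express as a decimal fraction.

Fraction to S9 = 700.1/2181 = 0.3210.

0.321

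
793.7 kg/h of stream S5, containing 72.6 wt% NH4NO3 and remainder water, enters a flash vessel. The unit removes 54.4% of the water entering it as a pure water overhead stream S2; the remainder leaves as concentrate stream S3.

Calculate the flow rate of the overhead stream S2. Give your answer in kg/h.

118.3 kg/h

water entering = 793.7×0.274 = 217.47 kg/h; overhead removed = 0.544×217.47 = 118.31 kg/h.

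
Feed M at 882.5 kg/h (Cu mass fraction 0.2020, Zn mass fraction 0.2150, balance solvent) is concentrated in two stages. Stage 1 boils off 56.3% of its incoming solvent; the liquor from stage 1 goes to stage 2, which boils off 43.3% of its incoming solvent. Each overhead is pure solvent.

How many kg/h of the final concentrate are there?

solvent in feed = 882.5×0.583 = 514.5 kg/h.
After stage 1: solvent left = (1−0.563)×514.5 = 224.84; stream total = 592.84 kg/h.
After stage 2: solvent left = (1−0.433)×224.84 = 127.48; final concentrate = 495.48 kg/h.

495.5 kg/h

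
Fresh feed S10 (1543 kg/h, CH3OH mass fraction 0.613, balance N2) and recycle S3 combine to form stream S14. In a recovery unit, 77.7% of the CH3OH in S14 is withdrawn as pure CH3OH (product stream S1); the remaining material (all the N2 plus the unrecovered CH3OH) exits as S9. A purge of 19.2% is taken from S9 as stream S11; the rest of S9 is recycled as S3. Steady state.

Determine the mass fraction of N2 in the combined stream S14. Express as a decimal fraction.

N2 enters only via S10 and leaves only via the purge: 1543×0.387 = 0.192×(N2 in S9), and the recovery unit passes all N2, so N2 in S14 = N2 in S9 = 3110.1 kg/h.
CH3OH in S14: m_A = 1543×0.613 + (1−0.192)·(1−0.777)·m_A, so m_A = 945.86/0.8198 = 1153.7 kg/h.
S14 = 1153.7 + 3110.1 = 4263.9 kg/h.
N2 fraction in S14 = 3110.1/4263.9 = 0.729.

0.729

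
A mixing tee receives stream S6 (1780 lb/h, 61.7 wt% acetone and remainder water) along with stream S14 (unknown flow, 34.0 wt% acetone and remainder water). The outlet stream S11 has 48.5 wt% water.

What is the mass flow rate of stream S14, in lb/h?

1037 lb/h

Let S14 be the unknown flow. Total out = 1780 + S14.
water balance: 681.74 + 0.660·S14 = 0.485·(1780 + S14)
(0.660 − 0.485)·S14 = 0.485×1780 − 681.74 = 181.56
S14 = 181.56 / 0.175 = 1037.5 lb/h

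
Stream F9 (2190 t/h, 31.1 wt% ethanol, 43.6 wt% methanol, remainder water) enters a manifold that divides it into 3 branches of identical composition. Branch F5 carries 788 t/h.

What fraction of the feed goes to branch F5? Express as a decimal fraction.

Fraction to F5 = 788/2190 = 0.3598.

0.360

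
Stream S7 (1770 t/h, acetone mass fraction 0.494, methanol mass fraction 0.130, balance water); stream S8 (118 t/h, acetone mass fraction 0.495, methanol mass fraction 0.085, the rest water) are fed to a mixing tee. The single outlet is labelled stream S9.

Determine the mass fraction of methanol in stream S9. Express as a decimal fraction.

Total flow out = 1770 + 118 = 1888 t/h.
methanol in = 1770×0.130 + 118×0.085 = 240.13 t/h.
methanol mass fraction in S9 = 240.13/1888 = 0.127.

0.127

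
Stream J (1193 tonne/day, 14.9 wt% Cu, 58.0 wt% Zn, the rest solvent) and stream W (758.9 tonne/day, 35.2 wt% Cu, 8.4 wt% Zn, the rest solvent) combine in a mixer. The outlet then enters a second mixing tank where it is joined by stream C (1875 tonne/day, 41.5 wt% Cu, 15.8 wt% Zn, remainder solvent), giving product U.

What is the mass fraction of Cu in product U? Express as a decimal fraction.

Overall, product flow = 3826.9 tonne/day.
Cu in = 1193×0.149 + 758.9×0.352 + 1875×0.415 = 1223 tonne/day.
Cu fraction in U = 0.320.

0.320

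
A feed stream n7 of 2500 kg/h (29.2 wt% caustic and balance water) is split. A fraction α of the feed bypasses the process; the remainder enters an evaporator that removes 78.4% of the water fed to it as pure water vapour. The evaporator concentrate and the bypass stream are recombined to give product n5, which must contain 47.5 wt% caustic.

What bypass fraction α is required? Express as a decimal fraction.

0.306

All 2500×0.292 = 730 kg/h of caustic reaches n5, so n5 = 730/0.475 = 1536.8 kg/h and vapour = 963.16 kg/h.
The evaporator receives (1−α)·2500 of feed at 0.708 water and removes 0.784 of that water:
0.784×0.708×(1−α)×2500 = 963.16
(1−α) = 963.16/1387.7 = 0.6941;  α = 0.3059.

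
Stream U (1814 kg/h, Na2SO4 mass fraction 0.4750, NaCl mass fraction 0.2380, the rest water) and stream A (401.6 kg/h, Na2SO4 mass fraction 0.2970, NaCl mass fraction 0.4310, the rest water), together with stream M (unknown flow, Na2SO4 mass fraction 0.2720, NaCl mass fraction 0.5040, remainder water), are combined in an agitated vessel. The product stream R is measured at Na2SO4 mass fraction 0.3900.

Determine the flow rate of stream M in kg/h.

990.2 kg/h

Let M be the unknown flow. Total out = 2215.6 + M.
Na2SO4 balance: 980.93 + 0.272·M = 0.390·(2215.6 + M)
(0.272 − 0.390)·M = 0.390×2215.6 − 980.93 = -116.84
M = -116.84 / -0.118 = 990.18 kg/h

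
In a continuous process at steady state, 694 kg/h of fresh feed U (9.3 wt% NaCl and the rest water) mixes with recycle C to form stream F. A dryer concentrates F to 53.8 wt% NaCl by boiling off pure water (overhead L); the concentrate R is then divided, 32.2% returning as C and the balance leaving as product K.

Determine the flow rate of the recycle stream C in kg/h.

Overall NaCl balance (none leaves overhead): NaCl in fresh feed = NaCl in product, i.e. 694×0.093 = (1−0.322)·R·0.538.
R = 64.542/(0.538×0.678) = 176.94 kg/h.
Recycle C = 0.322×176.94 = 56.975 kg/h.

56.98 kg/h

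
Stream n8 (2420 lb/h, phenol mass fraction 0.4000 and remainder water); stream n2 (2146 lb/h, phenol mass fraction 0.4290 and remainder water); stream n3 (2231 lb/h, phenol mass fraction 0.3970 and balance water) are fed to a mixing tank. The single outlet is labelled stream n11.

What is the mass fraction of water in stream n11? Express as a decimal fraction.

Total flow out = 2420 + 2146 + 2231 = 6797 lb/h.
water in = 2420×0.600 + 2146×0.571 + 2231×0.603 = 4022.7 lb/h.
water mass fraction in n11 = 4022.7/6797 = 0.5918.

0.5918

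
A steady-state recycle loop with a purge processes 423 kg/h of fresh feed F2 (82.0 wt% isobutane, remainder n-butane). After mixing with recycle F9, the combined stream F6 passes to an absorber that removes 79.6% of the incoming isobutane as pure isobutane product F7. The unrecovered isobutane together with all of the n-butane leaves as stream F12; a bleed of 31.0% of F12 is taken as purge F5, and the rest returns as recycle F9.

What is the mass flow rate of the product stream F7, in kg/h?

isobutane in F6: m_A = 423×0.820 + (1−0.310)·(1−0.796)·m_A, so m_A = 346.86/0.8592 = 403.68 kg/h.
Product F7 = 0.796×403.68 = 321.33 kg/h.

321.3 kg/h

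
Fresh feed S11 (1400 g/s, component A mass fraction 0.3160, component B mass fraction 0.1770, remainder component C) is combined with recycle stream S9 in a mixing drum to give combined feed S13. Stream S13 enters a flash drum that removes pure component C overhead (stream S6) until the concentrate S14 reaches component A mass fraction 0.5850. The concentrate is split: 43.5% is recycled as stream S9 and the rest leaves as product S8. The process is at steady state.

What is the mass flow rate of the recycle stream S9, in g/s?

Overall component A balance (none leaves overhead): component A in fresh feed = component A in product, i.e. 1400×0.316 = (1−0.435)·S14·0.585.
S14 = 442.4/(0.585×0.565) = 1338.5 g/s.
Recycle S9 = 0.435×1338.5 = 582.24 g/s.

582.2 g/s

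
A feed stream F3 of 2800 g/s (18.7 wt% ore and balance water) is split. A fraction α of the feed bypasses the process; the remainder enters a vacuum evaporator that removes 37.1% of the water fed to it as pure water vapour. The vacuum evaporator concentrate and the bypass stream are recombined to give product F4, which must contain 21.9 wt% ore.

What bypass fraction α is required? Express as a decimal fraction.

All 2800×0.187 = 523.6 g/s of ore reaches F4, so F4 = 523.6/0.219 = 2390.9 g/s and vapour = 409.13 g/s.
The evaporator receives (1−α)·2800 of feed at 0.813 water and removes 0.371 of that water:
0.371×0.813×(1−α)×2800 = 409.13
(1−α) = 409.13/844.54 = 0.4844;  α = 0.5156.

0.516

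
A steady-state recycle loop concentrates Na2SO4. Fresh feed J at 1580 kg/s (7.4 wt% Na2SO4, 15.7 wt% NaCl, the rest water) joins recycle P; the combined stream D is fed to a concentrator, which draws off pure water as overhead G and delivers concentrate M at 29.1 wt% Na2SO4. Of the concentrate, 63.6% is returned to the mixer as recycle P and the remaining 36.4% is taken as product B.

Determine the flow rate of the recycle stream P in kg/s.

702 kg/s

Overall Na2SO4 balance (none leaves overhead): Na2SO4 in fresh feed = Na2SO4 in product, i.e. 1580×0.074 = (1−0.636)·M·0.291.
M = 116.92/(0.291×0.364) = 1103.8 kg/s.
Recycle P = 0.636×1103.8 = 702.02 kg/s.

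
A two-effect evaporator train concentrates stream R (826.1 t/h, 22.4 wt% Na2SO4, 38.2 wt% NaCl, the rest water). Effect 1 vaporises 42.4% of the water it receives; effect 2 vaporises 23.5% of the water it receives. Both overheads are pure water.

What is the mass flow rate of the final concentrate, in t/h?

644 t/h

water in feed = 826.1×0.394 = 325.48 t/h.
After stage 1: water left = (1−0.424)×325.48 = 187.48; stream total = 688.1 t/h.
After stage 2: water left = (1−0.235)×187.48 = 143.42; final concentrate = 644.04 t/h.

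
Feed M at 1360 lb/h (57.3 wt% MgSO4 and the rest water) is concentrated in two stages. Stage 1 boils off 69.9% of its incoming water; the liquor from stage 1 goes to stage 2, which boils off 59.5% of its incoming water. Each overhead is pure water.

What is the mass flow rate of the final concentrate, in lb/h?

850.1 lb/h

water in feed = 1360×0.427 = 580.72 lb/h.
After stage 1: water left = (1−0.699)×580.72 = 174.8; stream total = 954.08 lb/h.
After stage 2: water left = (1−0.595)×174.8 = 70.793; final concentrate = 850.07 lb/h.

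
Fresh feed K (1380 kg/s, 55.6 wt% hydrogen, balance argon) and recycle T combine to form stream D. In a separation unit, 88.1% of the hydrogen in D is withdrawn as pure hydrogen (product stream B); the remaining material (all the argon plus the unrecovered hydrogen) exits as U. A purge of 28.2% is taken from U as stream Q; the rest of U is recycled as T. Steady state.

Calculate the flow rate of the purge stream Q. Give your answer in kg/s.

640.9 kg/s

argon enters only via K and leaves only via the purge: 1380×0.444 = 0.282×(argon in U), and the separation unit passes all argon, so argon in D = argon in U = 2172.8 kg/s.
hydrogen in D: m_A = 1380×0.556 + (1−0.282)·(1−0.881)·m_A, so m_A = 767.28/0.9146 = 838.96 kg/s.
U = (1−0.881)×838.96 + 2172.8 = 2272.6 kg/s.
Purge Q = 0.282×2272.6 = 640.87 kg/s.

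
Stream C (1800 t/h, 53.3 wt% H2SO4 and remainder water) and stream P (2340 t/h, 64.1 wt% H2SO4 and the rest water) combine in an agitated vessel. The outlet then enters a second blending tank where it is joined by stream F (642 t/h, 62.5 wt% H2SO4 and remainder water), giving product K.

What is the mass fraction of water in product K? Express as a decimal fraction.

Overall, product flow = 4782 t/h.
water in = 1800×0.467 + 2340×0.359 + 642×0.375 = 1921.4 t/h.
water fraction in K = 0.402.

0.402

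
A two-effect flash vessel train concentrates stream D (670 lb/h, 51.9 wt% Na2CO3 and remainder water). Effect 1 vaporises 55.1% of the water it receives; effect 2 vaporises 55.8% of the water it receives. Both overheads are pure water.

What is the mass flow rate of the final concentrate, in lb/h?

411.7 lb/h

water in feed = 670×0.481 = 322.27 lb/h.
After stage 1: water left = (1−0.551)×322.27 = 144.7; stream total = 492.43 lb/h.
After stage 2: water left = (1−0.558)×144.7 = 63.957; final concentrate = 411.69 lb/h.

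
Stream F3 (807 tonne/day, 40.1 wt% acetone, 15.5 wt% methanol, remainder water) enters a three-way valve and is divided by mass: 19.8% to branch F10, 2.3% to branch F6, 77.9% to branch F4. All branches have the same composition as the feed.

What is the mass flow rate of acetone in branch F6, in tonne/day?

Branch F6 total = 0.023×807 = 18.561 tonne/day.
acetone in F6 = 0.401×18.561 = 7.443 tonne/day.

7.443 tonne/day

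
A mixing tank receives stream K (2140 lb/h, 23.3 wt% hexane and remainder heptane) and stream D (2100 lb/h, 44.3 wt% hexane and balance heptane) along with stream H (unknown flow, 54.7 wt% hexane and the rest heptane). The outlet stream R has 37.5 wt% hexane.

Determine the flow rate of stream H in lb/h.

936.5 lb/h

Let H be the unknown flow. Total out = 4240 + H.
hexane balance: 1428.9 + 0.547·H = 0.375·(4240 + H)
(0.547 − 0.375)·H = 0.375×4240 − 1428.9 = 161.08
H = 161.08 / 0.172 = 936.51 lb/h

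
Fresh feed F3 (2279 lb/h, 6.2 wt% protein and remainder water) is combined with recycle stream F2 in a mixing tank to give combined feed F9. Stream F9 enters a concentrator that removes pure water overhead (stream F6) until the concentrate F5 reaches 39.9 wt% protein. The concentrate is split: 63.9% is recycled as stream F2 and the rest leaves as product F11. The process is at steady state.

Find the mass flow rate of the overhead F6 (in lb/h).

Overall protein balance (none leaves overhead): protein in fresh feed = protein in product, i.e. 2279×0.062 = (1−0.639)·F5·0.399.
F5 = 141.3/(0.399×0.361) = 980.97 lb/h.
Recycle F2 = 0.639×980.97 = 626.84 lb/h.
Combined feed F9 = 2279 + 626.84 = 2905.8 lb/h.
Overhead F6 = F9 − F5 = 2905.8 − 980.97 = 1924.9 lb/h.

1925 lb/h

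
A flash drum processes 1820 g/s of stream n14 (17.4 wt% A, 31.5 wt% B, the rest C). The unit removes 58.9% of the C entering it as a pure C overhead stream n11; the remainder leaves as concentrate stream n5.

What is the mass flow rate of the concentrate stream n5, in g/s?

C entering = 1820×0.511 = 930.02 g/s; overhead removed = 0.589×930.02 = 547.78 g/s.
Concentrate = 1820 − 547.78 = 1272.2 g/s.

1272 g/s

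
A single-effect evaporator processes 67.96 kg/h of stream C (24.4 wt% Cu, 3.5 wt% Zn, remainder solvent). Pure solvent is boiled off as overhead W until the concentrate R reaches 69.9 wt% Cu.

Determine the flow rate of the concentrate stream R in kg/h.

23.72 kg/h

Cu is conserved: 67.96×0.244 = 16.582 kg/h all reports to the concentrate.
Concentrate = 16.582/(target fraction) = 23.723 kg/h.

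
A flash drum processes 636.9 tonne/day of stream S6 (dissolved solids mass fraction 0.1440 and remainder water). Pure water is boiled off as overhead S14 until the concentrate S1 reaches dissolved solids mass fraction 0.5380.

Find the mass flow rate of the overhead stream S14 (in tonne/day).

dissolved solids is conserved: 636.9×0.144 = 91.714 tonne/day all reports to the concentrate.
Concentrate = 91.714/(target fraction) = 170.47 tonne/day.
Overhead = 636.9 − 170.47 = 466.43 tonne/day.

466.4 tonne/day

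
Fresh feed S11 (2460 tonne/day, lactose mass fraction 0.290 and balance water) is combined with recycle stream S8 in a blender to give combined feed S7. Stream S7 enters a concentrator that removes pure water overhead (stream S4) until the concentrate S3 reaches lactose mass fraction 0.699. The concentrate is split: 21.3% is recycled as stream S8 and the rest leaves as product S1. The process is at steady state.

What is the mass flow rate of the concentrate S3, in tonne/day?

Overall lactose balance (none leaves overhead): lactose in fresh feed = lactose in product, i.e. 2460×0.290 = (1−0.213)·S3·0.699.
S3 = 713.4/(0.699×0.787) = 1296.8 tonne/day.

1297 tonne/day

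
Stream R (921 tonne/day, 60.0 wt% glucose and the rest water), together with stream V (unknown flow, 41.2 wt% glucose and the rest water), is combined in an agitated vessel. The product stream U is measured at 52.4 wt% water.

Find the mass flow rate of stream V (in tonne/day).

1784 tonne/day

Let V be the unknown flow. Total out = 921 + V.
water balance: 368.4 + 0.588·V = 0.524·(921 + V)
(0.588 − 0.524)·V = 0.524×921 − 368.4 = 114.2
V = 114.2 / 0.064 = 1784.4 tonne/day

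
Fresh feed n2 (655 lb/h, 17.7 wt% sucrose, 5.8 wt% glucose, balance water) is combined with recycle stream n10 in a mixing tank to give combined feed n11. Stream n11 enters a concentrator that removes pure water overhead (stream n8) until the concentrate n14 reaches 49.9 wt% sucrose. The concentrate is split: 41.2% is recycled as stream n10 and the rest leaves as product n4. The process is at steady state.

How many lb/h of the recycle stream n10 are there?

162.8 lb/h

Overall sucrose balance (none leaves overhead): sucrose in fresh feed = sucrose in product, i.e. 655×0.177 = (1−0.412)·n14·0.499.
n14 = 115.93/(0.499×0.588) = 395.13 lb/h.
Recycle n10 = 0.412×395.13 = 162.79 lb/h.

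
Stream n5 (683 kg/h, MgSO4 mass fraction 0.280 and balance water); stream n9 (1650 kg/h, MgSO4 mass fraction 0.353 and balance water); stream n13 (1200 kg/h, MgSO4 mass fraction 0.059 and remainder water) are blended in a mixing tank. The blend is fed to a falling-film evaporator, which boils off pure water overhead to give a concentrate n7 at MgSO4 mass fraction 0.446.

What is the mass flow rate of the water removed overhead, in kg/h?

MgSO4 entering = 683×0.280 + 1650×0.353 + 1200×0.059 = 844.49 kg/h.
All MgSO4 reports to n7, so n7 = 844.49/0.446 = 1893.5 kg/h.
Total feed = 3533 kg/h; overhead = 3533 − 1893.5 = 1639.5 kg/h.

1640 kg/h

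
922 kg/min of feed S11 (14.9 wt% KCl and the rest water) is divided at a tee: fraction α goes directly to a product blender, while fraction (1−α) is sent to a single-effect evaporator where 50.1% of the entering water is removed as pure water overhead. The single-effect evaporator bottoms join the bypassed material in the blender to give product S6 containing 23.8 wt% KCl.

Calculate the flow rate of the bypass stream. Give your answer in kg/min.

113.3 kg/min

All 922×0.149 = 137.38 kg/min of KCl reaches S6, so S6 = 137.38/0.238 = 577.22 kg/min and vapour = 344.78 kg/min.
The evaporator receives (1−α)·922 of feed at 0.851 water and removes 0.501 of that water:
0.501×0.851×(1−α)×922 = 344.78
(1−α) = 344.78/393.1 = 0.8771;  α = 0.1229.
Bypass flow = 0.1229×922 = 113.32 kg/min.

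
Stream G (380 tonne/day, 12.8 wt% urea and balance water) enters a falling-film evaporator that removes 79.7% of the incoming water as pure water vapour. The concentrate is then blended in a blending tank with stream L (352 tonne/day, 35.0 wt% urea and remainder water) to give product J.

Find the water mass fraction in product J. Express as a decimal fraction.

0.633

Vapour removed = 0.797×0.872×380 = 264.09 tonne/day; concentrate = 115.91 tonne/day.
water reaching the mixer = 67.266 (from concentrate) + 352×0.650 = 296.07 tonne/day.
Product flow = 115.91 + 352 = 467.91 tonne/day; water fraction = 0.633.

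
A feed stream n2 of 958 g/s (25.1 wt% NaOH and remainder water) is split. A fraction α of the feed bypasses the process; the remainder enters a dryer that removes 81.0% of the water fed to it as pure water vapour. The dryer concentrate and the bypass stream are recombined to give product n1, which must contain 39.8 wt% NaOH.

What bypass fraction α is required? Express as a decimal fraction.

All 958×0.251 = 240.46 g/s of NaOH reaches n1, so n1 = 240.46/0.398 = 604.17 g/s and vapour = 353.83 g/s.
The evaporator receives (1−α)·958 of feed at 0.749 water and removes 0.810 of that water:
0.810×0.749×(1−α)×958 = 353.83
(1−α) = 353.83/581.21 = 0.6088;  α = 0.3912.

0.391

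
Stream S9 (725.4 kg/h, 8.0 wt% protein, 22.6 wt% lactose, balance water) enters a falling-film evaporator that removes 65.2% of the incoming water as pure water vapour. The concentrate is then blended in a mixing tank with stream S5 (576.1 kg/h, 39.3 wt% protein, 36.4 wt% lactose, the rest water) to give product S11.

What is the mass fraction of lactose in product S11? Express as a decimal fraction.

Vapour removed = 0.652×0.694×725.4 = 328.23 kg/h; concentrate = 397.17 kg/h.
lactose reaching the mixer = 163.94 (from concentrate) + 576.1×0.364 = 373.64 kg/h.
Product flow = 397.17 + 576.1 = 973.27 kg/h; lactose fraction = 0.384.

0.384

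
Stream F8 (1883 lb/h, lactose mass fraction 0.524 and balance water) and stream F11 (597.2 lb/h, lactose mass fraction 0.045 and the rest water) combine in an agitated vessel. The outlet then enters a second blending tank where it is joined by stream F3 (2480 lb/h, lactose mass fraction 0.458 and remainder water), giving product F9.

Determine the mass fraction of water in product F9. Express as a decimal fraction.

Overall, product flow = 4960.2 lb/h.
water in = 1883×0.476 + 597.2×0.955 + 2480×0.542 = 2810.8 lb/h.
water fraction in F9 = 0.567.

0.567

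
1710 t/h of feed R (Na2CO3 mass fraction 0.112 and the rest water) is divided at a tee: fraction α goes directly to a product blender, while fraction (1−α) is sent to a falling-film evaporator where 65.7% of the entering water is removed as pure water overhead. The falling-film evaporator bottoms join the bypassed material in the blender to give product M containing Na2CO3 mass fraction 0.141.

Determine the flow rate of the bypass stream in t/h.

1107 t/h

All 1710×0.112 = 191.52 t/h of Na2CO3 reaches M, so M = 191.52/0.141 = 1358.3 t/h and vapour = 351.7 t/h.
The evaporator receives (1−α)·1710 of feed at 0.888 water and removes 0.657 of that water:
0.657×0.888×(1−α)×1710 = 351.7
(1−α) = 351.7/997.64 = 0.3525;  α = 0.6475.
Bypass flow = 0.6475×1710 = 1107.2 t/h.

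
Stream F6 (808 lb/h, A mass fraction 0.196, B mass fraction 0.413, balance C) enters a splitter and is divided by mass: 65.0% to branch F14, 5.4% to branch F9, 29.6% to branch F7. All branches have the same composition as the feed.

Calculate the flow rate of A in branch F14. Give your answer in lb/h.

102.9 lb/h

Branch F14 total = 0.650×808 = 525.2 lb/h.
A in F14 = 0.196×525.2 = 102.94 lb/h.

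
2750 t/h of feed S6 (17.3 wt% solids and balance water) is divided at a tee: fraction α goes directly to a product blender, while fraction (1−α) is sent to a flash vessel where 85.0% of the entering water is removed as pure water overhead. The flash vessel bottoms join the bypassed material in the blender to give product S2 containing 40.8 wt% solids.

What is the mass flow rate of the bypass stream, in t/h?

496.7 t/h

All 2750×0.173 = 475.75 t/h of solids reaches S2, so S2 = 475.75/0.408 = 1166.1 t/h and vapour = 1583.9 t/h.
The evaporator receives (1−α)·2750 of feed at 0.827 water and removes 0.850 of that water:
0.850×0.827×(1−α)×2750 = 1583.9
(1−α) = 1583.9/1933.1 = 0.8194;  α = 0.1806.
Bypass flow = 0.1806×2750 = 496.72 t/h.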